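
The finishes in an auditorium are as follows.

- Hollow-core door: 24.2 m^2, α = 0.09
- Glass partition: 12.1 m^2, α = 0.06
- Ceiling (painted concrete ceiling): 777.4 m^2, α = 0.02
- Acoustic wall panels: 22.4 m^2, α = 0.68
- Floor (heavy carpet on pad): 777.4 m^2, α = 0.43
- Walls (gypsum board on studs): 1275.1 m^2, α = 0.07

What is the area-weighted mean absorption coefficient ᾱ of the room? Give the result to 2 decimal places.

S = Σ Sᵢ = 24.2 + 12.1 + 777.4 + 22.4 + 777.4 + 1275.1 = 2888.6 m^2.
A = 24.2·0.09 + 12.1·0.06 + 777.4·0.02 + 22.4·0.68 + 777.4·0.43 + 1275.1·0.07 = 457.223 sabins.
ᾱ = A/S = 0.16.

0.16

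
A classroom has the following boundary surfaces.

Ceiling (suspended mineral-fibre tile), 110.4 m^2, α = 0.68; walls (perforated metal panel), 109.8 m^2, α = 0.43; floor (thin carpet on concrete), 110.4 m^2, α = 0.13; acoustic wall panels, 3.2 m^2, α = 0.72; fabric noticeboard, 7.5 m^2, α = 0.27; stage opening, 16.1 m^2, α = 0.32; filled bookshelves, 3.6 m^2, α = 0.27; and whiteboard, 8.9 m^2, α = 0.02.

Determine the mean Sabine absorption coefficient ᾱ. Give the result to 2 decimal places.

S = Σ Sᵢ = 110.4 + 109.8 + 110.4 + 3.2 + 7.5 + 16.1 + 3.6 + 8.9 = 369.9 m^2.
Σ(Sᵢαᵢ) = 110.4*0.68 + 109.8*0.43 + 110.4*0.13 + 3.2*0.72 + 7.5*0.27 + 16.1*0.32 + 3.6*0.27 + 8.9*0.02 = 147.269.
ᾱ = A/S = 0.40.

0.40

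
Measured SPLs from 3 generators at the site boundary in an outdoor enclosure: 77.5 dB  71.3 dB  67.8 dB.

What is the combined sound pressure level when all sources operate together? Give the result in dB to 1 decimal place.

78.8 dB

Sum in the linear (power) domain: Σ 10^(Lᵢ/10) = 10^(77.5/10) + 10^(71.3/10) + 10^(67.8/10) = 7.575e+07.
L_total = 10·log₁₀(7.575e+07) = 78.8 dB.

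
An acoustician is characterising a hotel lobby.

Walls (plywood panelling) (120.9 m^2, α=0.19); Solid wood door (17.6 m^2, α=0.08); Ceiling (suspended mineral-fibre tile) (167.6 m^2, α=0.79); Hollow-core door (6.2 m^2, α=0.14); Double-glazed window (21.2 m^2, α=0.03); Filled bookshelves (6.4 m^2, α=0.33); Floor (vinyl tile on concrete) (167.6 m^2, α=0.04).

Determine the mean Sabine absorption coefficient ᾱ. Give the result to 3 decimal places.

Total surface area S = 507.5 m^2.
Σ(Sᵢαᵢ) = 120.9×0.19 + 17.6×0.08 + 167.6×0.79 + 6.2×0.14 + 21.2×0.03 + 6.4×0.33 + 167.6×0.04 = 167.103.
ᾱ = 167.103 / 507.5 = 0.329.

0.329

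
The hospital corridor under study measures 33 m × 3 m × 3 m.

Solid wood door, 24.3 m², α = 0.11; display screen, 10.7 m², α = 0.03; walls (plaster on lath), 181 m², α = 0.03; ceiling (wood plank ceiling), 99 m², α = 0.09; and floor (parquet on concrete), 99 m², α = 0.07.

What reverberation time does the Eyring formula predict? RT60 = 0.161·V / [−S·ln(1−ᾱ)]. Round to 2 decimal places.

1.91 s

Total surface area S = 24.3 + 10.7 + 181 + 99 + 99 = 414.0 m².
Absorption A = 24.3·0.11 + 10.7·0.03 + 181·0.03 + 99·0.09 + 99·0.07 = 24.264 sabins.
Mean coefficient ᾱ = A/S = 0.0586.
−S·ln(1−ᾱ) = −414.0 × ln(1 − 0.0586) = 25.000.
V = 33 × 3 × 3 = 297 m³.
T = 0.161·V/[−S·ln(1−ᾱ)] = 0.161·297/25.000 = 1.91 s.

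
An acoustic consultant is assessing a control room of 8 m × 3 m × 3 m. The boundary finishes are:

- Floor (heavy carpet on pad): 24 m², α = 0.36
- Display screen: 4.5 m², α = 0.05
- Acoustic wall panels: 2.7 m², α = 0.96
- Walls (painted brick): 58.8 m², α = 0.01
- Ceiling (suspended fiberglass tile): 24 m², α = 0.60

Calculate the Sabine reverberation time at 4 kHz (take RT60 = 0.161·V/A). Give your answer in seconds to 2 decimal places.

Total absorption A = 24*0.36 + 4.5*0.05 + 2.7*0.96 + 58.8*0.01 + 24*0.60
  = 8.640 + 0.225 + 2.592 + 0.588 + 14.400 = 26.445 m² sabins.
V = 8·3·3 = 72 m³.
RT60 = 0.161 · V / A = 0.161 × 72 / 26.445 = 0.44 s.

0.44 s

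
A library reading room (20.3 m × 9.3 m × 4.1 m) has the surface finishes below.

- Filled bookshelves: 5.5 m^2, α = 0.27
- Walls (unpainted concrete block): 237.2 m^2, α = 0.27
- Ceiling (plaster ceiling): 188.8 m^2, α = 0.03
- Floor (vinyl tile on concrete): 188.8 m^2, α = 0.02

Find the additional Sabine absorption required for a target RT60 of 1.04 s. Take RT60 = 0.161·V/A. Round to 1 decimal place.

44.9 sabins

Total absorption A₁ = 5.5·0.27 + 237.2·0.27 + 188.8·0.03 + 188.8·0.02
  = 1.485 + 64.044 + 5.664 + 3.776 = 74.969 m^2 sabins.
Target A₂ = 0.161·774.039/1.04 = 119.827 sabins (V = 774.039 m³).
ΔA = A₂ − A₁ = 119.827 − 74.969 = 44.9 sabins.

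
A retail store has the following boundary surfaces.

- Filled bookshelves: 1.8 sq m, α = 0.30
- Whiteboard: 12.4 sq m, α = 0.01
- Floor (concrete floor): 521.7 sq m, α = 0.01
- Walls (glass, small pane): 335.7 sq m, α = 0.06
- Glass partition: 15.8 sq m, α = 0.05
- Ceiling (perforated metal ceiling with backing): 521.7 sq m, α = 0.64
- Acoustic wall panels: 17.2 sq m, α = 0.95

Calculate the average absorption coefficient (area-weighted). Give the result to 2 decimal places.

Total surface area S = 1426.3 sq m.
Σ(Sᵢαᵢ) = 1.8*0.30 + 12.4*0.01 + 521.7*0.01 + 335.7*0.06 + 15.8*0.05 + 521.7*0.64 + 17.2*0.95 = 377.041.
ᾱ = A/S = 0.26.

0.26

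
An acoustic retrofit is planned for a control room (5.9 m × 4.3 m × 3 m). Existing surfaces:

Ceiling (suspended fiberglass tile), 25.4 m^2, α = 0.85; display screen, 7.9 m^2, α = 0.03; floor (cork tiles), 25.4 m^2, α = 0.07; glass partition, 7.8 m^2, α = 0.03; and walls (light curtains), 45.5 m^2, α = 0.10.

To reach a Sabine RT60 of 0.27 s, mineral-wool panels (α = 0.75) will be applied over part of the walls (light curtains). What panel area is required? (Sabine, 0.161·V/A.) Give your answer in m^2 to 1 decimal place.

Summing Sᵢαᵢ: 21.590 + 0.237 + 1.778 + 0.234 + 4.550 → A₁ = 28.389 sabins.
V = 76.11 m³. Target absorption A₂ = 0.161 × 76.11 / 0.27 = 45.384 sabins.
ΔA needed = 45.384 − 28.389 = 16.995 sabins.
Each m^2 of panel replacing the walls (light curtains) adds (0.75 − 0.10) = 0.65 sabins.
Panel area = 16.995 / 0.65 = 26.1 m^2.

26.1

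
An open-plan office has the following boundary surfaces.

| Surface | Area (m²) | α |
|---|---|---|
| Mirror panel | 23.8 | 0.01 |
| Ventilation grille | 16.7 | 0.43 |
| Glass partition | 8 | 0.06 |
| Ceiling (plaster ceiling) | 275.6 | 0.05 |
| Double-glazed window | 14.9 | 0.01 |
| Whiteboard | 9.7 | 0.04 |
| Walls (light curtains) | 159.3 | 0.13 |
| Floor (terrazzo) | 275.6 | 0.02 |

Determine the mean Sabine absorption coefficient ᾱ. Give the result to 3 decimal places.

0.062

S = Σ Sᵢ = 23.8 + 16.7 + 8 + 275.6 + 14.9 + 9.7 + 159.3 + 275.6 = 783.6 m².
A = 23.8*0.01 + 16.7*0.43 + 8*0.06 + 275.6*0.05 + 14.9*0.01 + 9.7*0.04 + 159.3*0.13 + 275.6*0.02 = 48.437 sabins.
ᾱ = 48.437 / 783.6 = 0.062.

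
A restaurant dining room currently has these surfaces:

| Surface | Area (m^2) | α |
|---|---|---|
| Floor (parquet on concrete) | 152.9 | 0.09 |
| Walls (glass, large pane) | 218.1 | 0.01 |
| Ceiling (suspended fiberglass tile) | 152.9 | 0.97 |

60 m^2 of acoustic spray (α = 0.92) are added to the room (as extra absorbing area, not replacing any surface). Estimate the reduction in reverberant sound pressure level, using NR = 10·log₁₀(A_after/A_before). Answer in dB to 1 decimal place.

A_before = Σ Sᵢαᵢ = 152.9×0.09 + 218.1×0.01 + 152.9×0.97 = 164.255 sabins.
Added absorption = 60 × 0.92 = 55.200 sabins.
A_after = 164.255 + 55.200 = 219.455 sabins.
NR = 10·log₁₀(219.455/164.255) = 1.3 dB.

1.3 dB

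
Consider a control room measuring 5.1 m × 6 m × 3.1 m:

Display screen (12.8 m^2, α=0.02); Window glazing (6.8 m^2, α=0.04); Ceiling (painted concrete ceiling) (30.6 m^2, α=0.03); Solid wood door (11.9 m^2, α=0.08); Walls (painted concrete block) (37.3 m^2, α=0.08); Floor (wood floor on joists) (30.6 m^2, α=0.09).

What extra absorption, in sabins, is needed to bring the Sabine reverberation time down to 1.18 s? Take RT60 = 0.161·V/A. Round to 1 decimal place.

4.8 sabins

Summing Sᵢαᵢ: 0.256 + 0.272 + 0.918 + 0.952 + 2.984 + 2.754 → A₁ = 8.136 sabins.
V = 94.86 m³. Required absorption A₂ = 0.161 × 94.86 / 1.18 = 12.943 sabins.
Shortfall: 12.943 − 8.136 = 4.8 sabins.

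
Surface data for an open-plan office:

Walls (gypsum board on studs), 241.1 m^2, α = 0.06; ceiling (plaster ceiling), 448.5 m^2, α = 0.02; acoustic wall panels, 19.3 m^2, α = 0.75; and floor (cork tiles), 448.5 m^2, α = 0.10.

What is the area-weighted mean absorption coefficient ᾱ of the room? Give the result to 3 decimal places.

S = Σ Sᵢ = 241.1 + 448.5 + 19.3 + 448.5 = 1157.4 m^2.
Σ(Sᵢαᵢ) = 241.1·0.06 + 448.5·0.02 + 19.3·0.75 + 448.5·0.10 = 82.761.
ᾱ = 82.761 / 1157.4 = 0.072.

0.072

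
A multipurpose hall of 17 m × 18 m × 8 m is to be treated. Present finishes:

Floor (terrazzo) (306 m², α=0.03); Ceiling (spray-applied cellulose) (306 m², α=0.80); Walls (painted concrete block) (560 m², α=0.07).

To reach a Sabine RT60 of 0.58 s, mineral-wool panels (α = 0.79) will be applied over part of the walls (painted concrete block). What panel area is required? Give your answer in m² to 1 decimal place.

A₁ = Σ Sᵢαᵢ = 306*0.03 + 306*0.80 + 560*0.07 = 293.180 sabins.
Required A₂ = 0.161·2448/0.58 = 679.531 sabins.
ΔA needed = 679.531 − 293.180 = 386.351 sabins.
Net gain per m²: Δα = 0.79 − 0.07 = 0.72.
Area = ΔA/Δα = 386.351/0.72 = 536.6 m².

536.6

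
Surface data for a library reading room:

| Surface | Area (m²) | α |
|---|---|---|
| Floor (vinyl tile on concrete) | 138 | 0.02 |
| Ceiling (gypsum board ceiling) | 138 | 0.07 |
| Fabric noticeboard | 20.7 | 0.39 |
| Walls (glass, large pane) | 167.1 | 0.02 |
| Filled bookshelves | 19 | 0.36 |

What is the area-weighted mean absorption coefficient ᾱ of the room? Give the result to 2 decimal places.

0.06

S = Σ Sᵢ = 138 + 138 + 20.7 + 167.1 + 19 = 482.8 m².
Weighted sum Σ Sα = 30.675.
ᾱ = A/S = 0.06.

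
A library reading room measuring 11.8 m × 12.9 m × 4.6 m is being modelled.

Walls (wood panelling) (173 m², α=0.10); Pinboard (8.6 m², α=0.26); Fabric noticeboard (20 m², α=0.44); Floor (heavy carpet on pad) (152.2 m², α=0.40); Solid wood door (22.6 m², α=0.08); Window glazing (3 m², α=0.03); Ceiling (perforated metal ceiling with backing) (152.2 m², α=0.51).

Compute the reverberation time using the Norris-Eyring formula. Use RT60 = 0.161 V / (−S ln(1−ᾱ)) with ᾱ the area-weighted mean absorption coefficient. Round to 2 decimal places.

0.56 sec

S = Σ Sᵢ = 531.6 m².
Σ(Sᵢαᵢ) = 173×0.10 + 8.6×0.26 + 20×0.44 + 152.2×0.40 + 22.6×0.08 + 3×0.03 + 152.2×0.51 = 168.736.
ᾱ = 168.736 / 531.6 = 0.3174.
Eyring denominator: −S ln(1−ᾱ) = 202.989.
V = 11.8 × 12.9 × 4.6 = 700.212 m³.
T = 0.161·V/[−S·ln(1−ᾱ)] = 0.161·700.212/202.989 = 0.56 s.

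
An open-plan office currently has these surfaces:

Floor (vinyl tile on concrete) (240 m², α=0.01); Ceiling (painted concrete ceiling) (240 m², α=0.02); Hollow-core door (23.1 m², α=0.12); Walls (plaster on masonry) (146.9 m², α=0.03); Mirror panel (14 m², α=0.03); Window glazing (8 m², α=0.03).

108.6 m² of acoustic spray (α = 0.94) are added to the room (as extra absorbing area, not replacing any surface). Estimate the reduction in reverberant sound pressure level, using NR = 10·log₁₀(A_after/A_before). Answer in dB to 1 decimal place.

8.9 dB

Total absorption A_before = 240·0.01 + 240·0.02 + 23.1·0.12 + 146.9·0.03 + 14·0.03 + 8·0.03
  = 2.400 + 4.800 + 2.772 + 4.407 + 0.420 + 0.240 = 15.039 m² sabins.
Treatment contributes 108.6·0.94 = 102.084 sabins.
A_after = 15.039 + 102.084 = 117.123 sabins.
Reduction = 10 log₁₀(A_after/A_before) = 10 log₁₀(7.7880) = 8.9 dB.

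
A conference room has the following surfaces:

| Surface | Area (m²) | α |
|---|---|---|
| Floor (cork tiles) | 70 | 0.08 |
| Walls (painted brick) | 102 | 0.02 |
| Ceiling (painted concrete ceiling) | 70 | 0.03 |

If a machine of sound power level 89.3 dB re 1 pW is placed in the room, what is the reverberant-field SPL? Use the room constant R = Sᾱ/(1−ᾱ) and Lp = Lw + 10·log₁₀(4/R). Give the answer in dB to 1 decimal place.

Σ(Sᵢαᵢ) = 70×0.08 + 102×0.02 + 70×0.03 = 9.740; total area S = 242.0 m².
ᾱ = 9.740/242.0 = 0.0402; R = Sᾱ/(1−ᾱ) = 9.740/(1−0.0402) = 10.148 m².
Lp = 89.3 + 10·log₁₀(4/10.148) = 89.3 + (-4.04) = 85.3 dB.

85.3 dB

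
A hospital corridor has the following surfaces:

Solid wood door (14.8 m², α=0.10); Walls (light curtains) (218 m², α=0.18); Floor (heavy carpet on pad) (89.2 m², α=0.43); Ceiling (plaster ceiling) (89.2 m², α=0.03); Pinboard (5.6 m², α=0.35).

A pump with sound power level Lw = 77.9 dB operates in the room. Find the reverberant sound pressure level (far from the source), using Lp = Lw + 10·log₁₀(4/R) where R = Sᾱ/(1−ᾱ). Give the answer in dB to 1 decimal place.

Σ(Sᵢαᵢ) = 14.8×0.10 + 218×0.18 + 89.2×0.43 + 89.2×0.03 + 5.6×0.35 = 83.712; total area S = 416.8 m².
ᾱ = 0.2008, so room constant R = A/(1−ᾱ) = 104.745 m².
Lp = 77.9 + 10·log₁₀(4/104.745) = 77.9 + (-14.18) = 63.7 dB.

63.7 dB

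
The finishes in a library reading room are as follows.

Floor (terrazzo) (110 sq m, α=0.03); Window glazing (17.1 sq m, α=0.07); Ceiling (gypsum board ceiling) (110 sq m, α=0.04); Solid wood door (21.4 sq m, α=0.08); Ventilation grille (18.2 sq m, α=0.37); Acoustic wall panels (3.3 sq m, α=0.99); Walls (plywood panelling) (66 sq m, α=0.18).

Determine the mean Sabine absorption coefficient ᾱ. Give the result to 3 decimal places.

S = Σ Sᵢ = 110 + 17.1 + 110 + 21.4 + 18.2 + 3.3 + 66 = 346.0 sq m.
Weighted sum Σ Sα = 32.490.
ᾱ = A/S = 0.094.

0.094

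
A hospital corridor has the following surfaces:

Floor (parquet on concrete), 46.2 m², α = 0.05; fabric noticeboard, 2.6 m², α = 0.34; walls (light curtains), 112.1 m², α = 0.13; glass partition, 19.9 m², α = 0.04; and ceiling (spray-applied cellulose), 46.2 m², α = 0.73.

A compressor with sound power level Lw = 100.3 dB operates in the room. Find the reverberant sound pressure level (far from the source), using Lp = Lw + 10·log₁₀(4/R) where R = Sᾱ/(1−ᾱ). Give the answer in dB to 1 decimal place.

88.0 dB

A = 52.289 sabins; S = 227.0 m².
ᾱ = 0.2303, so room constant R = A/(1−ᾱ) = 67.934 m².
Lp = 100.3 + 10·log₁₀(4/67.934) = 100.3 + (-12.30) = 88.0 dB.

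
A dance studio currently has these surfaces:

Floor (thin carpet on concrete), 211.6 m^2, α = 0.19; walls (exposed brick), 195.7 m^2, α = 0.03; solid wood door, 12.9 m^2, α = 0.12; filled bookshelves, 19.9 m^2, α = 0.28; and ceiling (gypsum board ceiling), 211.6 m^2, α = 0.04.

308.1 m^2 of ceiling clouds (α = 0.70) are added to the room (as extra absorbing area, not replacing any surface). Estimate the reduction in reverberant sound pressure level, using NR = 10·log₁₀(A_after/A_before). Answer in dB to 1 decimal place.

6.5 dB

Equivalent absorption area: A_before = 211.6·0.19 + 195.7·0.03 + 12.9·0.12 + 19.9·0.28 + 211.6·0.04 = 61.659 m^2.
Treatment contributes 308.1·0.70 = 215.670 sabins.
New total A_after = 277.329 sabins.
NR = 10·log₁₀(277.329/61.659) = 6.5 dB.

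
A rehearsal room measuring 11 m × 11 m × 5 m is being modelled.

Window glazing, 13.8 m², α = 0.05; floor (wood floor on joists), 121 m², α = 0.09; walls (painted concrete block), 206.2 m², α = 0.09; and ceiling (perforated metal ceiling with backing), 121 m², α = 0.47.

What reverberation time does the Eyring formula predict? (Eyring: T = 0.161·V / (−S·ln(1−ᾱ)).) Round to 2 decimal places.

S = Σ Sᵢ = 462.0 m².
Absorption A = 13.8·0.05 + 121·0.09 + 206.2·0.09 + 121·0.47 = 87.008 sabins.
ᾱ = 87.008 / 462.0 = 0.1883.
Eyring denominator: −S ln(1−ᾱ) = 96.385.
V = 11 × 11 × 5 = 605 m³.
RT60 = 0.161 × 605 / 96.385 = 1.01 s.

1.01 s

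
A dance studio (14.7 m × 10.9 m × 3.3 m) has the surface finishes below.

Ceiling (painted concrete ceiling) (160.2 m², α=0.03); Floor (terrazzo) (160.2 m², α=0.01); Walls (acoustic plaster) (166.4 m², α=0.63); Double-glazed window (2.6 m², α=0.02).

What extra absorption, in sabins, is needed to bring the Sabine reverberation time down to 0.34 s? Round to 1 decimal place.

139.1 sabins

Total absorption A₁ = 160.2·0.03 + 160.2·0.01 + 166.4·0.63 + 2.6·0.02
  = 4.806 + 1.602 + 104.832 + 0.052 = 111.292 m² sabins.
Target A₂ = 0.161·528.759/0.34 = 250.383 sabins (V = 528.759 m³).
Additional absorption ΔA = 250.383 − 111.292 = 139.1 sabins.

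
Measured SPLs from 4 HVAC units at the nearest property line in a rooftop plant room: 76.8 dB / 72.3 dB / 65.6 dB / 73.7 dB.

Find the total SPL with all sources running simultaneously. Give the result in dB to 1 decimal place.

79.6 dB

Σ 10^(Lᵢ/10) = 9.192e+07.
Back to dB: 10·log₁₀ Σ = 79.6 dB.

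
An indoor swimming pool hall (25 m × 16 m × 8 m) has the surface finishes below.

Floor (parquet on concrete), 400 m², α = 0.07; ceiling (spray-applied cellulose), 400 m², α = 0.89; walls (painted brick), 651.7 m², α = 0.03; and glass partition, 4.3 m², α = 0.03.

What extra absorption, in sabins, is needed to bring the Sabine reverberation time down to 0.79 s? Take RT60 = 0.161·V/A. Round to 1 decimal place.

248.5 sabins

Total absorption A₁ = 400·0.07 + 400·0.89 + 651.7·0.03 + 4.3·0.03
  = 28.000 + 356.000 + 19.551 + 0.129 = 403.680 m² sabins.
V = 3200 m³. Required absorption A₂ = 0.161 × 3200 / 0.79 = 652.152 sabins.
ΔA = A₂ − A₁ = 652.152 − 403.680 = 248.5 sabins.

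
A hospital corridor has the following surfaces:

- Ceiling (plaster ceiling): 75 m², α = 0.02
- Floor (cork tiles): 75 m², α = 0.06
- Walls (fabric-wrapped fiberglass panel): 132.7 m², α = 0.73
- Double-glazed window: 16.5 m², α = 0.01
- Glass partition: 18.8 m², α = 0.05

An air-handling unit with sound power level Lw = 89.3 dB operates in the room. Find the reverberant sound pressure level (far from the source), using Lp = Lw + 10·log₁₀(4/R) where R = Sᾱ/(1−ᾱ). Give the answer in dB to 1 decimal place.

A = 103.976 sabins; S = 318.0 m².
ᾱ = 0.3270, so room constant R = A/(1−ᾱ) = 154.496 m².
Lp = Lw + 10 log₁₀(4/R) = 89.3 -15.87 = 73.4 dB.

73.4 dB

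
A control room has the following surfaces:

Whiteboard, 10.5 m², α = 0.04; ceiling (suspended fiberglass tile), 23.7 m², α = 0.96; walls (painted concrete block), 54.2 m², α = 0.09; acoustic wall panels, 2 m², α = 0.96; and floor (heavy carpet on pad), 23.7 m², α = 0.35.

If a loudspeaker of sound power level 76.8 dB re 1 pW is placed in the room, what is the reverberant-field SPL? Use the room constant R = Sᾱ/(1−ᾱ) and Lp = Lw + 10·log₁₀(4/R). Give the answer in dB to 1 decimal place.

65.2 dB

A = 38.265 sabins; S = 114.1 m².
ᾱ = 38.265/114.1 = 0.3354; R = Sᾱ/(1−ᾱ) = 38.265/(1−0.3354) = 57.576 m².
Lp = 76.8 + 10·log₁₀(4/57.576) = 76.8 + (-11.58) = 65.2 dB.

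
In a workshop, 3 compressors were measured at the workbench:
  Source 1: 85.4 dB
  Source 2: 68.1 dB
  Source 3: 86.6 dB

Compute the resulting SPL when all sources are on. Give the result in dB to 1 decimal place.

Sum in the linear (power) domain: Σ 10^(Lᵢ/10) = 10^(85.4/10) + 10^(68.1/10) + 10^(86.6/10) = 8.103e+08.
Back to dB: 10·log₁₀ Σ = 89.1 dB.

89.1 dB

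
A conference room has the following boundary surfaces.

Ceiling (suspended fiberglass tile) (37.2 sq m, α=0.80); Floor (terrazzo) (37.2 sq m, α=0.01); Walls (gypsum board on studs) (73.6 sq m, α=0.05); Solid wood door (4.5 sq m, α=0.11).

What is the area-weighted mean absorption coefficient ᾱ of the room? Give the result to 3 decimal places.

Total surface area S = 152.5 sq m.
A = 37.2·0.80 + 37.2·0.01 + 73.6·0.05 + 4.5·0.11 = 34.307 sabins.
ᾱ = 34.307 / 152.5 = 0.225.

0.225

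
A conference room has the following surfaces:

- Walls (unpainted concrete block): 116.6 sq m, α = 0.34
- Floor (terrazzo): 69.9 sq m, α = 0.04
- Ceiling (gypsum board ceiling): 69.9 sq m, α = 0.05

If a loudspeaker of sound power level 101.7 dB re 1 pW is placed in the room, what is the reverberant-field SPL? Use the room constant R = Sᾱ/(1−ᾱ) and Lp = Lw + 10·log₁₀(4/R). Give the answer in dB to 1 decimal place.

90.2 dB

Σ(Sᵢαᵢ) = 116.6×0.34 + 69.9×0.04 + 69.9×0.05 = 45.935; total area S = 256.4 sq m.
ᾱ = 45.935/256.4 = 0.1792; R = Sᾱ/(1−ᾱ) = 45.935/(1−0.1792) = 55.964 sq m.
Lp = Lw + 10 log₁₀(4/R) = 101.7 -11.46 = 90.2 dB.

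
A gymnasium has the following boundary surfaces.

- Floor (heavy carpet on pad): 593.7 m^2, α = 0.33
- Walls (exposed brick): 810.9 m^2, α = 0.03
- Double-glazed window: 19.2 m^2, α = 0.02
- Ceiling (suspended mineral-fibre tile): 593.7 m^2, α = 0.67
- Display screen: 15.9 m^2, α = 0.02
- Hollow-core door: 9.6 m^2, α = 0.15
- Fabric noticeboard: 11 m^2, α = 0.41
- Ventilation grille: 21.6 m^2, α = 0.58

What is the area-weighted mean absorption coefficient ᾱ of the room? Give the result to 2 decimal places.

S = Σ Sᵢ = 593.7 + 810.9 + 19.2 + 593.7 + 15.9 + 9.6 + 11 + 21.6 = 2075.6 m^2.
A = 593.7·0.33 + 810.9·0.03 + 19.2·0.02 + 593.7·0.67 + 15.9·0.02 + 9.6·0.15 + 11·0.41 + 21.6·0.58 = 637.207 sabins.
ᾱ = A/S = 0.31.

0.31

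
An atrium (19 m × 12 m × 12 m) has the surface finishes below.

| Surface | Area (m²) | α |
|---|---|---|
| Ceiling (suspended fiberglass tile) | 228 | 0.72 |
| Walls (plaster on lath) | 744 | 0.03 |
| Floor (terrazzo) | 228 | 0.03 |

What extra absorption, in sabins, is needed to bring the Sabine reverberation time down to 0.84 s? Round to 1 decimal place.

331.1 sabins

Equivalent absorption area: A₁ = 228×0.72 + 744×0.03 + 228×0.03 = 193.320 m².
For T = 0.84 s, need A₂ = 0.161·V/T = 0.161·2736/0.84 = 524.400 sabins.
Shortfall: 524.400 − 193.320 = 331.1 sabins.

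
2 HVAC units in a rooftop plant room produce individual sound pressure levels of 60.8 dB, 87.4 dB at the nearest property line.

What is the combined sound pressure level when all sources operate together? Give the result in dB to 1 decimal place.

87.4 dB

Sum in the linear (power) domain: Σ 10^(Lᵢ/10) = 10^(60.8/10) + 10^(87.4/10) = 5.507e+08.
Combined level = 10 log₁₀(5.507e+08) = 87.4 dB.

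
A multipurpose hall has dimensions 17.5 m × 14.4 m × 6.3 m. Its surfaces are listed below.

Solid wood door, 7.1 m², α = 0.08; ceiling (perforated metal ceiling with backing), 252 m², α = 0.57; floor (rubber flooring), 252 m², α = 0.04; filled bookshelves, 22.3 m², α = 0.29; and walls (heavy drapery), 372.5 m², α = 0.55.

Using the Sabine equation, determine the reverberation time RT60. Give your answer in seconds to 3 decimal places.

Total absorption A = 7.1·0.08 + 252·0.57 + 252·0.04 + 22.3·0.29 + 372.5·0.55
  = 0.568 + 143.640 + 10.080 + 6.467 + 204.875 = 365.630 m² sabins.
Room volume: 1587.6 m³.
T = 0.161 V/A = 0.161·1587.6/365.630 = 0.699 s.

0.699 s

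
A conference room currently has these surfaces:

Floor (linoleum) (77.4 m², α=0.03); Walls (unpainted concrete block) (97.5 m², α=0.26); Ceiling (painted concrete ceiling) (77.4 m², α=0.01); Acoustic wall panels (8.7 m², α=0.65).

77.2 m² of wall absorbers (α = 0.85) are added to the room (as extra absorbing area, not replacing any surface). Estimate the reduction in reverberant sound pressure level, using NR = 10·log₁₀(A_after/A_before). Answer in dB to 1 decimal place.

4.7 dB

Summing Sᵢαᵢ: 2.322 + 25.350 + 0.774 + 5.655 → A_before = 34.101 sabins.
Added absorption = 77.2 × 0.85 = 65.620 sabins.
A_after = 34.101 + 65.620 = 99.721 sabins.
NR = 10·log₁₀(99.721/34.101) = 4.7 dB.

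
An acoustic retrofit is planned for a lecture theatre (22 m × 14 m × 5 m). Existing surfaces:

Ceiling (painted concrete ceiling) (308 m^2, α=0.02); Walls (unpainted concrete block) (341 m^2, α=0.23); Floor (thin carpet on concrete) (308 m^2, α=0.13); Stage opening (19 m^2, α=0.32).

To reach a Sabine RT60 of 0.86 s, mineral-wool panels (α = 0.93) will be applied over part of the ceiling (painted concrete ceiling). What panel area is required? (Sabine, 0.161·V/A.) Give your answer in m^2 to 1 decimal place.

173.2

Equivalent absorption area: A₁ = 308·0.02 + 341·0.23 + 308·0.13 + 19·0.32 = 130.710 m^2.
Required A₂ = 0.161·1540/0.86 = 288.302 sabins.
ΔA needed = 288.302 − 130.710 = 157.592 sabins.
Each m^2 of panel replacing the ceiling (painted concrete ceiling) adds (0.93 − 0.02) = 0.91 sabins.
Area = ΔA/Δα = 157.592/0.91 = 173.2 m^2.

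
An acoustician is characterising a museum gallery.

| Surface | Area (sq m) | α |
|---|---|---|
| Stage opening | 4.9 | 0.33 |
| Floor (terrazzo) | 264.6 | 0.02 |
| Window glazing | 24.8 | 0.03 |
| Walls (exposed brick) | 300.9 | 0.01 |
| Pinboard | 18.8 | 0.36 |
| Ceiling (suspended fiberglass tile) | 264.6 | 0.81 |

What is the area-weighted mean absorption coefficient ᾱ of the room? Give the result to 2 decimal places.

0.26

Total surface area S = 878.6 sq m.
Weighted sum Σ Sα = 231.756.
ᾱ = 231.756 / 878.6 = 0.26.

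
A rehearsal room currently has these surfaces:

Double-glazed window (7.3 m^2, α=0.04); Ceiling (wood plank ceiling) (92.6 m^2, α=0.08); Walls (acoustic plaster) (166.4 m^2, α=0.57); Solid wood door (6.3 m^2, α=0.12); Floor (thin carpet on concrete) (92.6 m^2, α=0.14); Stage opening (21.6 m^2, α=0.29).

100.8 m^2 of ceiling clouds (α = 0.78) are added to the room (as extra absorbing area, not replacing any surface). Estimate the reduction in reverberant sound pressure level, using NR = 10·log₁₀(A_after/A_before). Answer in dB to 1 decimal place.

2.2 dB

A_before = Σ Sᵢαᵢ = 7.3·0.04 + 92.6·0.08 + 166.4·0.57 + 6.3·0.12 + 92.6·0.14 + 21.6·0.29 = 122.532 sabins.
Added absorption = 100.8 × 0.78 = 78.624 sabins.
New total A_after = 201.156 sabins.
NR = 10·log₁₀(201.156/122.532) = 2.2 dB.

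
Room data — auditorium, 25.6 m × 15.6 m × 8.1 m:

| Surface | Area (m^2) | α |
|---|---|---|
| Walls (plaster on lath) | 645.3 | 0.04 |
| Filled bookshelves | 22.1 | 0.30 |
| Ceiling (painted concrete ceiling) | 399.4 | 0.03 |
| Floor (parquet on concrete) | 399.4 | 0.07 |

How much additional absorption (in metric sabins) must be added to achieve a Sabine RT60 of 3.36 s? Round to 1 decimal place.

82.6 sabins

A₁ = Σ Sᵢαᵢ = 645.3*0.04 + 22.1*0.30 + 399.4*0.03 + 399.4*0.07 = 72.382 sabins.
For T = 3.36 s, need A₂ = 0.161·V/T = 0.161·3234.816/3.36 = 155.002 sabins.
ΔA = A₂ − A₁ = 155.002 − 72.382 = 82.6 sabins.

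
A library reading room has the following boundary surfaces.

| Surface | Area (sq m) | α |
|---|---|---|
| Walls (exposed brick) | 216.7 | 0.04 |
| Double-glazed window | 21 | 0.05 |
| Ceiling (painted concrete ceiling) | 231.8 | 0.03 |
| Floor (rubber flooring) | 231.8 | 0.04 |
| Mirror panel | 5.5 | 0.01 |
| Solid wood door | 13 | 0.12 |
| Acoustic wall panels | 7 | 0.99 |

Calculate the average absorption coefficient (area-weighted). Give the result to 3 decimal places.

0.047

S = Σ Sᵢ = 216.7 + 21 + 231.8 + 231.8 + 5.5 + 13 + 7 = 726.8 sq m.
Σ(Sᵢαᵢ) = 216.7·0.04 + 21·0.05 + 231.8·0.03 + 231.8·0.04 + 5.5·0.01 + 13·0.12 + 7·0.99 = 34.489.
ᾱ = 34.489 / 726.8 = 0.047.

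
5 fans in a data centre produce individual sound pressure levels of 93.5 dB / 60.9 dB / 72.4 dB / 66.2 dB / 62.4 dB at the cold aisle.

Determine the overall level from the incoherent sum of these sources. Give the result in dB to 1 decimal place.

Σ 10^(Lᵢ/10) = 2.263e+09.
Back to dB: 10·log₁₀ Σ = 93.5 dB.

93.5 dB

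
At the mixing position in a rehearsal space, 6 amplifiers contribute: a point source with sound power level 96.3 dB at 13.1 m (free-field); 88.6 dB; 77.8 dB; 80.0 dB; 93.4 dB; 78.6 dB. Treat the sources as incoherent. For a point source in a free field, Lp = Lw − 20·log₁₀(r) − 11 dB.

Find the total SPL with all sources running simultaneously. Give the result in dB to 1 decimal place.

95.0 dB

Source at 13.1 m: Lp = 96.3 − 20·log₁₀(13.1) − 11 = 63.0 dB.
Σ 10^(Lᵢ/10) = 3.147e+09.
Back to dB: 10·log₁₀ Σ = 95.0 dB.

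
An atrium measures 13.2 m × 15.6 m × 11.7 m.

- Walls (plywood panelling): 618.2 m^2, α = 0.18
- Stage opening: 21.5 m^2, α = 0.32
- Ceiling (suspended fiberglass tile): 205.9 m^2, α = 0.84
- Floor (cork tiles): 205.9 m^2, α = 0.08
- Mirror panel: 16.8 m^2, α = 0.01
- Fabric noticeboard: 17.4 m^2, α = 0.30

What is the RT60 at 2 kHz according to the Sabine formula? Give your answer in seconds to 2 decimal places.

Total absorption A = 618.2·0.18 + 21.5·0.32 + 205.9·0.84 + 205.9·0.08 + 16.8·0.01 + 17.4·0.30
  = 111.276 + 6.880 + 172.956 + 16.472 + 0.168 + 5.220 = 312.972 m^2 sabins.
Room volume: 2409.264 m³.
RT60 = 0.161 · V / A = 0.161 × 2409.264 / 312.972 = 1.24 s.

1.24 seconds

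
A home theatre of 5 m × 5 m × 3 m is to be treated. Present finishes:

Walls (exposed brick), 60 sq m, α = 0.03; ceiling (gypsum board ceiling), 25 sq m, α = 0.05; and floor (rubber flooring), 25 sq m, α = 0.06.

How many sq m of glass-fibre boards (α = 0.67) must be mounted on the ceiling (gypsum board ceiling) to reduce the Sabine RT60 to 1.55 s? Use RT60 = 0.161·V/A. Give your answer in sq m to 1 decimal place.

5.2

Equivalent absorption area: A₁ = 60×0.03 + 25×0.05 + 25×0.06 = 4.550 sq m.
Required A₂ = 0.161·75/1.55 = 7.790 sabins.
Absorption to add: 7.790 − 4.550 = 3.240 sabins.
Net gain per sq m: Δα = 0.67 − 0.05 = 0.62.
Panel area = 3.240 / 0.62 = 5.2 sq m.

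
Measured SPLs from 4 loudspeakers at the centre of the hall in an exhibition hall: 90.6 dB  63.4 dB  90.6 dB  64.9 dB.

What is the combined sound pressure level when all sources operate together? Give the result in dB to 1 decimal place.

Σ 10^(Lᵢ/10) = 2.302e+09.
Combined level = 10 log₁₀(2.302e+09) = 93.6 dB.

93.6 dB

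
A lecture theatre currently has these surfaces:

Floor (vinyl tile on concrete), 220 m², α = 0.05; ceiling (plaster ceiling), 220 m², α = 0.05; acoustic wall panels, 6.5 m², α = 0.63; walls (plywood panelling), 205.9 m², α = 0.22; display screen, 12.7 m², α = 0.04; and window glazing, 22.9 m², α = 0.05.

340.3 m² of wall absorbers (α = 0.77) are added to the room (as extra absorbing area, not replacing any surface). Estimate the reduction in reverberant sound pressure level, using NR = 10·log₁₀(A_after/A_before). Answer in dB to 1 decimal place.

6.6 dB

Equivalent absorption area: A_before = 220*0.05 + 220*0.05 + 6.5*0.63 + 205.9*0.22 + 12.7*0.04 + 22.9*0.05 = 73.046 m².
Added absorption = 340.3 × 0.77 = 262.031 sabins.
A_after = 73.046 + 262.031 = 335.077 sabins.
NR = 10·log₁₀(335.077/73.046) = 6.6 dB.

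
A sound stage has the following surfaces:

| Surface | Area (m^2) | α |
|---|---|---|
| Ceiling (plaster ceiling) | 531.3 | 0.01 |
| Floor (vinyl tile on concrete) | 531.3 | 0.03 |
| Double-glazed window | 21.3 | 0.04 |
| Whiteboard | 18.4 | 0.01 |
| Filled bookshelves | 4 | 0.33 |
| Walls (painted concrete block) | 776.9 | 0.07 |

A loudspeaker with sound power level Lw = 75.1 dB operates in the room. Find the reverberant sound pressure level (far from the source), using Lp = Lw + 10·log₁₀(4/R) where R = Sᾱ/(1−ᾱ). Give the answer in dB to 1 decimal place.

Σ(Sᵢαᵢ) = 531.3×0.01 + 531.3×0.03 + 21.3×0.04 + 18.4×0.01 + 4×0.33 + 776.9×0.07 = 77.991; total area S = 1883.2 m^2.
ᾱ = 0.0414, so room constant R = A/(1−ᾱ) = 81.359 m^2.
Lp = 75.1 + 10·log₁₀(4/81.359) = 75.1 + (-13.08) = 62.0 dB.

62.0 dB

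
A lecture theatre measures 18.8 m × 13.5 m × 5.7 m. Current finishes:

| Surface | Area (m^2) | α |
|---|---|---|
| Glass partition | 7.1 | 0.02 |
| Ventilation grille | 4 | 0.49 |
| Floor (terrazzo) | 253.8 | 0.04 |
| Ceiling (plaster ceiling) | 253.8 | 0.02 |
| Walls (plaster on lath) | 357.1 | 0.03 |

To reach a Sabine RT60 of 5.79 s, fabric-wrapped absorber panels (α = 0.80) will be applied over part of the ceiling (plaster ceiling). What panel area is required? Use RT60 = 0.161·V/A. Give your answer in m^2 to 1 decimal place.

Equivalent absorption area: A₁ = 7.1×0.02 + 4×0.49 + 253.8×0.04 + 253.8×0.02 + 357.1×0.03 = 28.043 m^2.
V = 1446.66 m³. Target absorption A₂ = 0.161 × 1446.66 / 5.79 = 40.227 sabins.
Absorption to add: 40.227 − 28.043 = 12.184 sabins.
Net gain per m^2: Δα = 0.80 − 0.02 = 0.78.
Panel area = 12.184 / 0.78 = 15.6 m^2.

15.6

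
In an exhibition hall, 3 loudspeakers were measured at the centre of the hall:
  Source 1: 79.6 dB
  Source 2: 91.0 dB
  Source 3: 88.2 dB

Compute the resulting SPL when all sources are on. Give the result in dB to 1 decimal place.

93.0 dB

Converting to relative power and adding: 10^(79.6/10) + 10^(91.0/10) + 10^(88.2/10) = 2.011e+09.
Back to dB: 10·log₁₀ Σ = 93.0 dB.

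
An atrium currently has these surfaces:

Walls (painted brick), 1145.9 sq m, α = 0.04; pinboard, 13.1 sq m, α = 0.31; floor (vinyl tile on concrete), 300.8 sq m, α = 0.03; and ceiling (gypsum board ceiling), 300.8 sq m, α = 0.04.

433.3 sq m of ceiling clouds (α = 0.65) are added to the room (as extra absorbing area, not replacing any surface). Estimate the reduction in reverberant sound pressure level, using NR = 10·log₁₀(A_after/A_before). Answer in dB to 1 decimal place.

A_before = Σ Sᵢαᵢ = 1145.9*0.04 + 13.1*0.31 + 300.8*0.03 + 300.8*0.04 = 70.953 sabins.
Treatment contributes 433.3·0.65 = 281.645 sabins.
A_after = 70.953 + 281.645 = 352.598 sabins.
NR = 10·log₁₀(352.598/70.953) = 7.0 dB.

7.0 dB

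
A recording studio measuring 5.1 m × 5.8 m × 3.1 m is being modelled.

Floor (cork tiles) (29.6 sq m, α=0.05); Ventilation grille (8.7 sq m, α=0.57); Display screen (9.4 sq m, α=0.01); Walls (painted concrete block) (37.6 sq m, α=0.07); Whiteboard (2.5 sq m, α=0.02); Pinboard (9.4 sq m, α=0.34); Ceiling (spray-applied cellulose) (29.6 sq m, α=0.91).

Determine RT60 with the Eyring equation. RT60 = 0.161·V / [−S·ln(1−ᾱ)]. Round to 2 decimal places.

Total surface area S = 29.6 + 8.7 + 9.4 + 37.6 + 2.5 + 9.4 + 29.6 = 126.8 sq m.
Absorption A = 29.6·0.05 + 8.7·0.57 + 9.4·0.01 + 37.6·0.07 + 2.5·0.02 + 9.4·0.34 + 29.6·0.91 = 39.347 sabins.
ᾱ = 39.347 / 126.8 = 0.3103.
Eyring denominator: −S ln(1−ᾱ) = 47.106.
V = 5.1 × 5.8 × 3.1 = 91.698 m³.
T = 0.161·V/[−S·ln(1−ᾱ)] = 0.161·91.698/47.106 = 0.31 s.

0.31 s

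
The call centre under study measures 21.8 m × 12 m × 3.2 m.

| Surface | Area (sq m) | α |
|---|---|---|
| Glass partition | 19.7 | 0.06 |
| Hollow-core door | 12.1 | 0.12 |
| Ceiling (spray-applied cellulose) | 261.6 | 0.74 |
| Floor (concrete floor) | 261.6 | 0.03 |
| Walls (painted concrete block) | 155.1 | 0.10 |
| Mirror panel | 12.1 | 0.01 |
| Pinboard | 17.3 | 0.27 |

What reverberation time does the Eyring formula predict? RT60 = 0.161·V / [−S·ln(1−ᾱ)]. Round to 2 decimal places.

S = Σ Sᵢ = 739.5 sq m.
Absorption A = 19.7×0.06 + 12.1×0.12 + 261.6×0.74 + 261.6×0.03 + 155.1×0.10 + 12.1×0.01 + 17.3×0.27 = 224.368 sabins.
ᾱ = 224.368 / 739.5 = 0.3034.
Eyring denominator: −S ln(1−ᾱ) = 267.362.
V = 21.8 × 12 × 3.2 = 837.12 m³.
RT60 = 0.161 × 837.12 / 267.362 = 0.50 s.

0.50 sec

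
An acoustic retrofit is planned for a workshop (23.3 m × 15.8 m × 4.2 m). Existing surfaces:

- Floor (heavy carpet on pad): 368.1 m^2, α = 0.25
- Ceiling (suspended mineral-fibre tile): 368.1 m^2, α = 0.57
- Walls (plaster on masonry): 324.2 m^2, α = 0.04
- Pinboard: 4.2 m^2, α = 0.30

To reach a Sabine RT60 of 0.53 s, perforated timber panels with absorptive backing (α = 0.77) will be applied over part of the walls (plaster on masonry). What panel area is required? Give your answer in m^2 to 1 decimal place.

210.4

Total absorption A₁ = 368.1·0.25 + 368.1·0.57 + 324.2·0.04 + 4.2·0.30
  = 92.025 + 209.817 + 12.968 + 1.260 = 316.070 m^2 sabins.
Required A₂ = 0.161·1546.188/0.53 = 469.691 sabins.
Absorption to add: 469.691 − 316.070 = 153.621 sabins.
Net gain per m^2: Δα = 0.77 − 0.04 = 0.73.
Area = ΔA/Δα = 153.621/0.73 = 210.4 m^2.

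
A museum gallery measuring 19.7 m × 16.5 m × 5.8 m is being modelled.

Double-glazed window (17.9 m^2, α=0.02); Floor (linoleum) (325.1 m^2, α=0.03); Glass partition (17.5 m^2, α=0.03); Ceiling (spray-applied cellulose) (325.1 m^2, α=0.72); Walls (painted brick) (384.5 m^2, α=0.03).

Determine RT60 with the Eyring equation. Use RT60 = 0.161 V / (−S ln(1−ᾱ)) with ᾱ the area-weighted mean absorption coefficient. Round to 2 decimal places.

1.04 s

Total surface area S = 17.9 + 325.1 + 17.5 + 325.1 + 384.5 = 1070.1 m^2.
Σ(Sᵢαᵢ) = 17.9×0.02 + 325.1×0.03 + 17.5×0.03 + 325.1×0.72 + 384.5×0.03 = 256.243.
Mean coefficient ᾱ = A/S = 0.2395.
Eyring denominator: −S ln(1−ᾱ) = 292.971.
V = 19.7 × 16.5 × 5.8 = 1885.29 m³.
T = 0.161·V/[−S·ln(1−ᾱ)] = 0.161·1885.29/292.971 = 1.04 s.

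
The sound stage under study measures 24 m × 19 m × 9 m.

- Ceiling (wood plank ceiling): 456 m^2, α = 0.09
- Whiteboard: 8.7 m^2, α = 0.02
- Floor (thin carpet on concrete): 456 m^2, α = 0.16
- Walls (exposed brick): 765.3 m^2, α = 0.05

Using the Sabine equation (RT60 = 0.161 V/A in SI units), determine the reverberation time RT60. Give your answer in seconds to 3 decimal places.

Equivalent absorption area: A = 456×0.09 + 8.7×0.02 + 456×0.16 + 765.3×0.05 = 152.439 m^2.
V = 24·19·9 = 4104 m³.
T = 0.161 V/A = 0.161·4104/152.439 = 4.334 s.

4.334 sec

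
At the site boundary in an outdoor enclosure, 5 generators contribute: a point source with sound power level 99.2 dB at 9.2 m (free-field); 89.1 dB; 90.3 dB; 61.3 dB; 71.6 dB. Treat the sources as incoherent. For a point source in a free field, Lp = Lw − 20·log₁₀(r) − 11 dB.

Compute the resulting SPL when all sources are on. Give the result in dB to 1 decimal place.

92.8 dB

Source at 9.2 m: Lp = 99.2 − 20·log₁₀(9.2) − 11 = 68.9 dB.
Σ 10^(Lᵢ/10) = 1.908e+09.
Combined level = 10 log₁₀(1.908e+09) = 92.8 dB.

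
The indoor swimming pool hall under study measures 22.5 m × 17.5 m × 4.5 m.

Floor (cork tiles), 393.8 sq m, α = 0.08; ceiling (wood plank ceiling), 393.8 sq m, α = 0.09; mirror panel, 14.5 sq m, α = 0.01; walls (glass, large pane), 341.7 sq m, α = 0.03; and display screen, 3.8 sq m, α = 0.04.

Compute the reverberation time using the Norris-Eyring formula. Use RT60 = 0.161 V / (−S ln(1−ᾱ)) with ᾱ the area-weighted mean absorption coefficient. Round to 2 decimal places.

S = Σ Sᵢ = 1147.6 sq m.
Absorption A = 393.8×0.08 + 393.8×0.09 + 14.5×0.01 + 341.7×0.03 + 3.8×0.04 = 77.494 sabins.
ᾱ = 77.494 / 1147.6 = 0.0675.
−S·ln(1−ᾱ) = −1147.6 × ln(1 − 0.0675) = 80.201.
V = 22.5 × 17.5 × 4.5 = 1771.875 m³.
RT60 = 0.161 × 1771.875 / 80.201 = 3.56 s.

3.56 s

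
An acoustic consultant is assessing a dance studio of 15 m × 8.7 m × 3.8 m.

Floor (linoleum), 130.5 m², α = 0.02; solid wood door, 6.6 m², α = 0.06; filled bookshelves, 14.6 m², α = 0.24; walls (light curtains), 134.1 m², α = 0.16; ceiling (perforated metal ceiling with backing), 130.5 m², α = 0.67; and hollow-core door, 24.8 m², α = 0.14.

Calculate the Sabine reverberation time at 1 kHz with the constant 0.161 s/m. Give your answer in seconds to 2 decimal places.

Summing Sᵢαᵢ: 2.610 + 0.396 + 3.504 + 21.456 + 87.435 + 3.472 → A = 118.873 sabins.
Room volume: 495.9 m³.
RT60 = 0.161 · V / A = 0.161 × 495.9 / 118.873 = 0.67 s.

0.67 s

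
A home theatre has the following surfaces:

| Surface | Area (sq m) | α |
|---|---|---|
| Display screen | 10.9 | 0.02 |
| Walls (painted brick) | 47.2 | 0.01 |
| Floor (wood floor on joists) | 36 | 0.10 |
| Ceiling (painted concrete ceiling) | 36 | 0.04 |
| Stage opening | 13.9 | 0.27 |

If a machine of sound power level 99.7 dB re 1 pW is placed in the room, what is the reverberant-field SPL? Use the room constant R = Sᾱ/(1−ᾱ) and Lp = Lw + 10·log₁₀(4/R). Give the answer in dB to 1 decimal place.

A = 9.483 sabins; S = 144.0 sq m.
ᾱ = 9.483/144.0 = 0.0659; R = Sᾱ/(1−ᾱ) = 9.483/(1−0.0659) = 10.152 sq m.
Lp = 99.7 + 10·log₁₀(4/10.152) = 99.7 + (-4.04) = 95.7 dB.

95.7 dB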